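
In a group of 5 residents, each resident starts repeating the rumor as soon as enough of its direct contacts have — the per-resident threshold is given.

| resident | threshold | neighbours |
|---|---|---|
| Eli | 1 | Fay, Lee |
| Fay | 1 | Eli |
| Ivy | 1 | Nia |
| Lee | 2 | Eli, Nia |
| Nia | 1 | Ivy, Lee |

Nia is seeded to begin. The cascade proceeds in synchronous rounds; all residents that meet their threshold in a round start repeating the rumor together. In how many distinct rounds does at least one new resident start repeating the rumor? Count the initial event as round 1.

Round 1 — Nia starts repeating the rumor (initial).
Round 2 — checking thresholds:
  Ivy: 1 of 1 neighbours ≥ 1, starts repeating the rumor.
  Lee: 1 of 2 neighbours < 2, below threshold.
Round 3 — no new spreads; cascade stops.

2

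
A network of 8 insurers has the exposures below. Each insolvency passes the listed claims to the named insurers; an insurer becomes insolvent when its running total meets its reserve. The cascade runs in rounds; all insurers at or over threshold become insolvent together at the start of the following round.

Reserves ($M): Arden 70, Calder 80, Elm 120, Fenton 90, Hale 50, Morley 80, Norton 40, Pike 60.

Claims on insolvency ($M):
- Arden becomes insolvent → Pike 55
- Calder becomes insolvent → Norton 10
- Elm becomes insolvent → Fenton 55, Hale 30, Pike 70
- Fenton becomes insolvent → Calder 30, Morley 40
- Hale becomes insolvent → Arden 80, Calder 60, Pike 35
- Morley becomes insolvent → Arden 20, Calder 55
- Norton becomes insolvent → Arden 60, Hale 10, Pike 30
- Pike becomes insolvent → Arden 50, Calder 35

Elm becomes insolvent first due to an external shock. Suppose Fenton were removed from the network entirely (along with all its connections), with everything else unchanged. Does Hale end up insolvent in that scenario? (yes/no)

With Fenton removed:
Round 1 — Elm becomes insolvent (initial).
  Hale: +30 → 30 < 50
  Pike: +70 → 70 ≥ 60
Round 2 — Pike becomes insolvent.
  Arden: +50 → 50 < 70
  Calder: +35 → 35 < 80
No further insolvencies.

no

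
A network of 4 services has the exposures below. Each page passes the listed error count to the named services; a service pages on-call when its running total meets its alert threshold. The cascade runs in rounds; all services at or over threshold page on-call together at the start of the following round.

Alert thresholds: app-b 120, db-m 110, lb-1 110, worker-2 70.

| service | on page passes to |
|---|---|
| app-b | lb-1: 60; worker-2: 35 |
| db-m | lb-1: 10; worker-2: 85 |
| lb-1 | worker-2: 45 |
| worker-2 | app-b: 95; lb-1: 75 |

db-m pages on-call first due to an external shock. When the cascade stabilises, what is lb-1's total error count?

Round 1 — db-m pages on-call (initial).
  lb-1: +10 → 10 < 110
  worker-2: +85 → 85 ≥ 70
Round 2 — worker-2 pages on-call.
  app-b: +95 → 95 < 120
  lb-1: +75 → 85 < 110
No further pages.

85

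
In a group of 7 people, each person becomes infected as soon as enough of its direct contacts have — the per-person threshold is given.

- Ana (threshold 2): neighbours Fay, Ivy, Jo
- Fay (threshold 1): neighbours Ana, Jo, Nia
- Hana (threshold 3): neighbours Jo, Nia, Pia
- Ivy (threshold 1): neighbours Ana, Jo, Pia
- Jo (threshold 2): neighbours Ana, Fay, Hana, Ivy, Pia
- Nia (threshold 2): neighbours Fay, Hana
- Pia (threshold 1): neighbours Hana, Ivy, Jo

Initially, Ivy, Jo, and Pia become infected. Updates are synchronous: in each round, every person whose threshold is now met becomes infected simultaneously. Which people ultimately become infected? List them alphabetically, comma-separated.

Ana, Fay, Ivy, Jo, Pia

Round 1 — Ivy, Jo, Pia become infected (initial).
Round 2 — checking thresholds:
  Ana: 2 of 3 neighbours ≥ 2, becomes infected.
  Fay: 1 of 3 neighbours ≥ 1, becomes infected.
  Hana: 2 of 3 neighbours < 3, holds.
Round 3 — no new infections; cascade stops.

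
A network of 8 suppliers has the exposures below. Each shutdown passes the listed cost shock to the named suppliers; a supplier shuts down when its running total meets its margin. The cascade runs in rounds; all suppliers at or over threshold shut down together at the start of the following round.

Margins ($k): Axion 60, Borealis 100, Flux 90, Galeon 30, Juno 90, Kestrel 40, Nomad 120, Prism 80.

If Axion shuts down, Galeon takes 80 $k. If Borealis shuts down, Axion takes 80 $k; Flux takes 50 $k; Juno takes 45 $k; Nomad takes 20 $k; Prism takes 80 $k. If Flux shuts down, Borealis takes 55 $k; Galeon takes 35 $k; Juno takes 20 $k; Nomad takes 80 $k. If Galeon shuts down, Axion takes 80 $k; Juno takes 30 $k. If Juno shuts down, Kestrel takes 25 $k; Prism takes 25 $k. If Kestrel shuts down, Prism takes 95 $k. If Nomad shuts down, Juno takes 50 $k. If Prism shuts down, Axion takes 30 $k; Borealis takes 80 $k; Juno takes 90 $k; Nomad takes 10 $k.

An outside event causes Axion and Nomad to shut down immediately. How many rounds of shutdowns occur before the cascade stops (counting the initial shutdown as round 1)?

Round 1 — Axion, Nomad shut down (initial).
  Galeon: +80 → 80 ≥ 30
  Juno: +50 → 50 < 90
Round 2 — Galeon shuts down.
  Juno: +30 → 80 < 90
No further shutdowns.

2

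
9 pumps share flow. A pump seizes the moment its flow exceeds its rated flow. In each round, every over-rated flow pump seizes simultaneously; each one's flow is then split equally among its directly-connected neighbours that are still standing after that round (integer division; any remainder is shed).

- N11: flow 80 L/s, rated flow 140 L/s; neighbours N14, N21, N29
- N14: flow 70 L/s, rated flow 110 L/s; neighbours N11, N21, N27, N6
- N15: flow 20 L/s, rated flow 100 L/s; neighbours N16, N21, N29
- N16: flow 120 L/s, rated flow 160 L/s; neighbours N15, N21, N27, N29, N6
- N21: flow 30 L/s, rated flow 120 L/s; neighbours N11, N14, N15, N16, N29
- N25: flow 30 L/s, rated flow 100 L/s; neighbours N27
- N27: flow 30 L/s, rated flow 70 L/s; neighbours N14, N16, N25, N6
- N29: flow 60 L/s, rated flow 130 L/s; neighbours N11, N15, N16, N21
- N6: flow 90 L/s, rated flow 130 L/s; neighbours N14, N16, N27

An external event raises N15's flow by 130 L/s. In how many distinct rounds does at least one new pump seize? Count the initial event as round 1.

Round 1 — N15 at 150 > 100. N15 seizes.
  N15 sheds 150 L/s to N16, N21, N29: 50 each.
    N16: 120+50 = 170 > 160
    N21: 30+50 = 80 ≤ 120
    N29: 60+50 = 110 ≤ 130
Round 2 — N16 seizes.
  N16 sheds 170 L/s to N21, N27, N29, N6: 42 each (2 lost).
    N21: 80+42 = 122 > 120
    N27: 30+42 = 72 > 70
    N29: 110+42 = 152 > 130
    N6: 90+42 = 132 > 130
Round 3 — N21, N27, N29, N6 seize.
  N21 sheds 122 L/s to N11, N14: 61 each.
    N11: 80+61 = 141 > 140
    N14: 70+61 = 131 > 110
  N27 sheds 72 L/s to N14, N25: 36 each.
    N14: 131+36 = 167 > 110
    N25: 30+36 = 66 ≤ 100
  N29 sheds 152 L/s to N11: 152 each.
    N11: 141+152 = 293 > 140
  N6 sheds 132 L/s to N14: 132 each.
    N14: 167+132 = 299 > 110
Round 4 — N11, N14 seize.
  N11 sheds 293 L/s: no online neighbours, lost.
  N14 sheds 299 L/s: no online neighbours, lost.
No further seizures.

4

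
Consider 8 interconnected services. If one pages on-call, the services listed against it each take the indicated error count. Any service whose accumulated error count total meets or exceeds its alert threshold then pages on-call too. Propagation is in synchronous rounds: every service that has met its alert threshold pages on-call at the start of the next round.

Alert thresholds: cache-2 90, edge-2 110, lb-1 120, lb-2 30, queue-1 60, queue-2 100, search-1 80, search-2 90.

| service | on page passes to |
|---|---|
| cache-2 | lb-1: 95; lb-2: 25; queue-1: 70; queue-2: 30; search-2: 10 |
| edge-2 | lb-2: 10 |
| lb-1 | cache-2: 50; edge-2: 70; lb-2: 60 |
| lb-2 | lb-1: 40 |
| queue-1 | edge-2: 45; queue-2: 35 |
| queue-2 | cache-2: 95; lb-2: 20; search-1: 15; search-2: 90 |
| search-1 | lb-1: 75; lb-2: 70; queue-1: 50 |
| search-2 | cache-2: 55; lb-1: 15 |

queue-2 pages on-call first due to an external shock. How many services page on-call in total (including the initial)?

7

Round 1 — queue-2 pages on-call (initial).
  cache-2: +95 → 95 ≥ 90
  lb-2: +20 → 20 < 30
  search-1: +15 → 15 < 80
  search-2: +90 → 90 ≥ 90
Round 2 — cache-2, search-2 page on-call.
  lb-1: +95+15 → 110 < 120
  lb-2: +25 → 45 ≥ 30
  queue-1: +70 → 70 ≥ 60
Round 3 — lb-2, queue-1 page on-call.
  edge-2: +45 → 45 < 110
  lb-1: +40 → 150 ≥ 120
Round 4 — lb-1 pages on-call.
  edge-2: +70 → 115 ≥ 110
Round 5 — edge-2 pages on-call.
No further pages.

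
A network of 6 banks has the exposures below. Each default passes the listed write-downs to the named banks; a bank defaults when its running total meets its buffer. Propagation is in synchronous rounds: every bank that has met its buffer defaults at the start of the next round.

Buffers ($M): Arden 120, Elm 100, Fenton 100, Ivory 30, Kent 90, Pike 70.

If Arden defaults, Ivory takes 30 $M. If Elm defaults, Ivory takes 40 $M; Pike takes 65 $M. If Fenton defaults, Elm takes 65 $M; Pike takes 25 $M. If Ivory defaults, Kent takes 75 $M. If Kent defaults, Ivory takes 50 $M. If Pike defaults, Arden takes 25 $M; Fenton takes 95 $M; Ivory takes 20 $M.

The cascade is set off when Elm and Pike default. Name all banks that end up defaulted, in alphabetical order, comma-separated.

Elm, Ivory, Pike

Round 1 — Elm, Pike default (initial).
  Arden: +25 → 25 < 120
  Fenton: +95 → 95 < 100
  Ivory: +40+20 → 60 ≥ 30
Round 2 — Ivory defaults.
  Kent: +75 → 75 < 90
No further defaults.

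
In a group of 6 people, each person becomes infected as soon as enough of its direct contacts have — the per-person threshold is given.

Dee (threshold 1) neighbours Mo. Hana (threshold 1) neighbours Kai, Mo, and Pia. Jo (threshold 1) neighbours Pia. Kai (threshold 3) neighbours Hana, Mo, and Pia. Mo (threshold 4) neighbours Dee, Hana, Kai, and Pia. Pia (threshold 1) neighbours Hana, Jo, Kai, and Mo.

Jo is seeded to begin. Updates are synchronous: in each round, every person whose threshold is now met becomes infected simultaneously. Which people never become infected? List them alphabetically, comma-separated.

Dee, Kai, Mo

Round 1 — Jo becomes infected (initial).
Round 2 — checking thresholds:
  Pia: 1 of 4 neighbours ≥ 1, becomes infected.
Round 3 — checking thresholds:
  Hana: 1 of 3 neighbours ≥ 1, becomes infected.
  Kai: 1 of 3 neighbours < 3, below threshold.
  Mo: 1 of 4 neighbours < 4, below threshold.
Round 4 — no new infections; cascade stops.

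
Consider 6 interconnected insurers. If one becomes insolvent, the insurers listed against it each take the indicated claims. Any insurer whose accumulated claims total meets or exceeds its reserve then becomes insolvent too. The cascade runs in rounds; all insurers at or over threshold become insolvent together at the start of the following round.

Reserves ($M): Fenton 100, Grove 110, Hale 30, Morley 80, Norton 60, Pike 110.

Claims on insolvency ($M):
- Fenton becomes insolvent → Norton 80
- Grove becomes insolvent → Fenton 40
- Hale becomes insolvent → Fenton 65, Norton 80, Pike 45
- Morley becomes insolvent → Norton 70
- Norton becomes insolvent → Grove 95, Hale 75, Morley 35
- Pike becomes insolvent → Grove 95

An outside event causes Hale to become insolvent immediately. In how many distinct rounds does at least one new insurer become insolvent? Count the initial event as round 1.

Round 1 — Hale becomes insolvent (initial).
  Fenton: +65 → 65 < 100
  Norton: +80 → 80 ≥ 60
  Pike: +45 → 45 < 110
Round 2 — Norton becomes insolvent.
  Grove: +95 → 95 < 110
  Morley: +35 → 35 < 80
No further insolvencies.

2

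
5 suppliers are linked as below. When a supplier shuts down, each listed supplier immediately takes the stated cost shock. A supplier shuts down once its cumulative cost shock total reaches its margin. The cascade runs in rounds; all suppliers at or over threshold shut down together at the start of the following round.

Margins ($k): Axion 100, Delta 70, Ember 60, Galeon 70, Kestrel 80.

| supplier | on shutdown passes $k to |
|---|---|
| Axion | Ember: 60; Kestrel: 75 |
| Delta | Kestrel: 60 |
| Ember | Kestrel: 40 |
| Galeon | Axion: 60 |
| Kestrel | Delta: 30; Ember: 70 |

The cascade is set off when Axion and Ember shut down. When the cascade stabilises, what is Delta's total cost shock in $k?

Round 1 — Axion, Ember shut down (initial).
  Kestrel: +75+40 → 115 ≥ 80
Round 2 — Kestrel shuts down.
  Delta: +30 → 30 < 70
No further shutdowns.

30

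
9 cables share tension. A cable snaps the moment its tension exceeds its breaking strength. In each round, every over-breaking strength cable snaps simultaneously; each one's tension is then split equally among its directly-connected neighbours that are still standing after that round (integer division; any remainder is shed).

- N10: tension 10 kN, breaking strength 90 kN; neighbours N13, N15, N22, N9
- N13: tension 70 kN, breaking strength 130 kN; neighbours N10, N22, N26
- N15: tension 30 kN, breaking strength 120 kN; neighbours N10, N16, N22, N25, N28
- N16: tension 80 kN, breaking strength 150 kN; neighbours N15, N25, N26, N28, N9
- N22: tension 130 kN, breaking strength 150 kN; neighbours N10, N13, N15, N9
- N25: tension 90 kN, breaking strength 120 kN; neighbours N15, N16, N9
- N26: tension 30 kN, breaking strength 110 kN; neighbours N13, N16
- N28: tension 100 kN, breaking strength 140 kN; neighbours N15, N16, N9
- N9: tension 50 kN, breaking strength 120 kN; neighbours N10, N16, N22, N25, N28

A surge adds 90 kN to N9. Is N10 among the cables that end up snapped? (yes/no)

Round 1 — N9 at 140 > 120. N9 snaps.
  N9 sheds 140 kN to N10, N16, N22, N25, N28: 28 each.
    N10: 10+28 = 38 ≤ 90
    N16: 80+28 = 108 ≤ 150
    N22: 130+28 = 158 > 150
    N25: 90+28 = 118 ≤ 120
    N28: 100+28 = 128 ≤ 140
Round 2 — N22 snaps.
  N22 sheds 158 kN to N10, N13, N15: 52 each (2 lost).
    N10: 38+52 = 90 ≤ 90
    N13: 70+52 = 122 ≤ 130
    N15: 30+52 = 82 ≤ 120
No further breaks.

no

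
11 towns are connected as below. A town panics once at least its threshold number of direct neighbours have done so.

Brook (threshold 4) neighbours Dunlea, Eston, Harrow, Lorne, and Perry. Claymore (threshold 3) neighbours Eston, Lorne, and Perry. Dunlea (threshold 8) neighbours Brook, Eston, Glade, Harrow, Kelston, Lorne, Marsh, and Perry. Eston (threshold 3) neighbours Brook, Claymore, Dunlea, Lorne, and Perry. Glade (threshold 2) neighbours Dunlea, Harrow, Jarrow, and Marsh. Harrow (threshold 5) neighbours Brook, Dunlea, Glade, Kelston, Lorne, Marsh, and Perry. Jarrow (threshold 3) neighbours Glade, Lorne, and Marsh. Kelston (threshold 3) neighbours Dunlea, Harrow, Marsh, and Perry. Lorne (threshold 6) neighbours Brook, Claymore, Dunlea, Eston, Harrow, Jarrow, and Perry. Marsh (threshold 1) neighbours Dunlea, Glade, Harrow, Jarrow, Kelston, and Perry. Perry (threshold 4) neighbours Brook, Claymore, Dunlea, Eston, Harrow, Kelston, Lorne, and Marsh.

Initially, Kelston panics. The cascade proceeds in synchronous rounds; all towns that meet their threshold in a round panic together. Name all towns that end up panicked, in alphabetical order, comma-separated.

Round 1 — Kelston panics (initial).
Round 2 — checking thresholds:
  Dunlea: 1 of 8 neighbours < 8, not yet.
  Harrow: 1 of 7 neighbours < 5, not yet.
  Marsh: 1 of 6 neighbours ≥ 1, panics.
  Perry: 1 of 8 neighbours < 4, not yet.
Round 3 — no new panics; cascade stops.

Kelston, Marsh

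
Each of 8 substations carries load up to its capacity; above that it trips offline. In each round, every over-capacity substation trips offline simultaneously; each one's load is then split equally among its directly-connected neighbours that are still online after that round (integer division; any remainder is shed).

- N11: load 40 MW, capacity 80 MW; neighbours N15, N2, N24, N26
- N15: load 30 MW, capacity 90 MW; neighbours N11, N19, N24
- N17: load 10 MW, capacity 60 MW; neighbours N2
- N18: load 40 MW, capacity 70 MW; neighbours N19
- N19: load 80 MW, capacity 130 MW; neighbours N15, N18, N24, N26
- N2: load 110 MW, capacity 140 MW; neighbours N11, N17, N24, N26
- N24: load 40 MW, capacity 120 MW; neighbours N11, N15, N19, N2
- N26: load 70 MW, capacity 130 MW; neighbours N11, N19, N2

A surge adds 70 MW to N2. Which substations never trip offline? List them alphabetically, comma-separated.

N17

Round 1 — N2 at 180 > 140. N2 trips offline.
  N2 sheds 180 MW to N11, N17, N24, N26: 45 each.
    N11: 40+45 = 85 > 80
    N17: 10+45 = 55 ≤ 60
    N24: 40+45 = 85 ≤ 120
    N26: 70+45 = 115 ≤ 130
Round 2 — N11 trips offline.
  N11 sheds 85 MW to N15, N24, N26: 28 each (1 lost).
    N15: 30+28 = 58 ≤ 90
    N24: 85+28 = 113 ≤ 120
    N26: 115+28 = 143 > 130
Round 3 — N26 trips offline.
  N26 sheds 143 MW to N19: 143 each.
    N19: 80+143 = 223 > 130
Round 4 — N19 trips offline.
  N19 sheds 223 MW to N15, N18, N24: 74 each (1 lost).
    N15: 58+74 = 132 > 90
    N18: 40+74 = 114 > 70
    N24: 113+74 = 187 > 120
Round 5 — N15, N18, N24 trip offline.
  N15 sheds 132 MW: no online neighbours, lost.
  N18 sheds 114 MW: no online neighbours, lost.
  N24 sheds 187 MW: no online neighbours, lost.
No further trips.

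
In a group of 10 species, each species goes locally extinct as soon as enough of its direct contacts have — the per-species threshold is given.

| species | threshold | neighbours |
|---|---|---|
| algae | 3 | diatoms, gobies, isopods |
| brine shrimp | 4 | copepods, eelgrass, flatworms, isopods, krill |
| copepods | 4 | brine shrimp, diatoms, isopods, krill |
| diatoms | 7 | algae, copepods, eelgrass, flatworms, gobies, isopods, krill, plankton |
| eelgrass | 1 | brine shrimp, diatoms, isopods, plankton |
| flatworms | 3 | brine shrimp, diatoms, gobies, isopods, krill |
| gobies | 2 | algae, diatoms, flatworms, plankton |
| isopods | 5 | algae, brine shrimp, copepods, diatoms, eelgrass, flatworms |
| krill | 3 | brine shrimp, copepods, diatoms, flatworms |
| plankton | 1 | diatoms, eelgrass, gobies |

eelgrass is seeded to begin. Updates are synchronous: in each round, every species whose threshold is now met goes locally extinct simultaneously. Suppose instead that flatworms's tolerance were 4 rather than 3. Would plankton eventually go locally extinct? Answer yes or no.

yes

With flatworms's tolerance at 4:
Round 1 — eelgrass goes locally extinct (initial).
Round 2 — checking thresholds:
  brine shrimp: 1 of 5 neighbours < 4, not yet.
  diatoms: 1 of 8 neighbours < 7, not yet.
  isopods: 1 of 6 neighbours < 5, not yet.
  plankton: 1 of 3 neighbours ≥ 1, goes locally extinct.
Round 3 — no new extinctions; cascade stops.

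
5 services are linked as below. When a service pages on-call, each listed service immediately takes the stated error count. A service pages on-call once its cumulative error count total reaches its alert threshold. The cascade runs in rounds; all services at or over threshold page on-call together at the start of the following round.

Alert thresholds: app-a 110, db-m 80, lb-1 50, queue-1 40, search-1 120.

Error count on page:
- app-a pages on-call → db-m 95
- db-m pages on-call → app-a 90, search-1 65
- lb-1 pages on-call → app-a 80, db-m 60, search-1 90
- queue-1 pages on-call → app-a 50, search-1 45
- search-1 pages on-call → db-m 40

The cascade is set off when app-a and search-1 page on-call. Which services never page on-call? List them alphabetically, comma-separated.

lb-1, queue-1

Round 1 — app-a, search-1 page on-call (initial).
  db-m: +95+40 → 135 ≥ 80
Round 2 — db-m pages on-call.
No further pages.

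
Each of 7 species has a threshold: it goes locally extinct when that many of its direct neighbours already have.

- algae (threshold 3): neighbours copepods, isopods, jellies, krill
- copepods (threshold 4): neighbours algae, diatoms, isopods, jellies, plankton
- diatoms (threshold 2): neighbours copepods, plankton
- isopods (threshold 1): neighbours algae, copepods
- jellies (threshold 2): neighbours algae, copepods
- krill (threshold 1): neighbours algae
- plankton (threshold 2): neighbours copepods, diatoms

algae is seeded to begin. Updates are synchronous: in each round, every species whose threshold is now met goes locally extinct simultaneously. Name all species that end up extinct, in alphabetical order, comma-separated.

Round 1 — algae goes locally extinct (initial).
Round 2 — checking thresholds:
  copepods: 1 of 5 neighbours < 4, below threshold.
  isopods: 1 of 2 neighbours ≥ 1, goes locally extinct.
  jellies: 1 of 2 neighbours < 2, below threshold.
  krill: 1 of 1 neighbours ≥ 1, goes locally extinct.
Round 3 — no new extinctions; cascade stops.

algae, isopods, krill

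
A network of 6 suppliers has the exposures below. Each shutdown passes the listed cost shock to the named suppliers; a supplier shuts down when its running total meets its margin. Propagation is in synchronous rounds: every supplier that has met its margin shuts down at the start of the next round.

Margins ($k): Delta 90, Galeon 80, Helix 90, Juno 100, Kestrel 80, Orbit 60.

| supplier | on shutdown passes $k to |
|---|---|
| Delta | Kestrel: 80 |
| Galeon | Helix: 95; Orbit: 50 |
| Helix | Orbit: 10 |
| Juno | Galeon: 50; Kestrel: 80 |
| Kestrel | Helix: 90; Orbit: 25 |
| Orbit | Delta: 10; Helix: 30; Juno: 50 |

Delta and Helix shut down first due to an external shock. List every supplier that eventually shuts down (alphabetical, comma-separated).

Round 1 — Delta, Helix shut down (initial).
  Kestrel: +80 → 80 ≥ 80
  Orbit: +10 → 10 < 60
Round 2 — Kestrel shuts down.
  Orbit: +25 → 35 < 60
No further shutdowns.

Delta, Helix, Kestrel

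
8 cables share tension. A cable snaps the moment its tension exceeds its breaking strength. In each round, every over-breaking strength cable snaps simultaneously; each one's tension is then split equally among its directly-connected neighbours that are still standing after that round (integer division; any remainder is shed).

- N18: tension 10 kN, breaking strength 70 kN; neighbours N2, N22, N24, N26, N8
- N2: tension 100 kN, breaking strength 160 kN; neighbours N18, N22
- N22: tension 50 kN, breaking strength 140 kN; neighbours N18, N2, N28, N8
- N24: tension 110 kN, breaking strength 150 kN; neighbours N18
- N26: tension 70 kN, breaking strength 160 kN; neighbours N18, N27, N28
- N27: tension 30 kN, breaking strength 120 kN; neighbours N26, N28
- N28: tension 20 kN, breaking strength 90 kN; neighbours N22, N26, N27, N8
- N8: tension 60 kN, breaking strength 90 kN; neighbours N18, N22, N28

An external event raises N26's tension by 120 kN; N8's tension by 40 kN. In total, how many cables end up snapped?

7

Round 1 — N26 at 190 > 160; N8 at 100 > 90. N26, N8 snap.
  N26 sheds 190 kN to N18, N27, N28: 63 each (1 lost).
    N18: 10+63 = 73 > 70
    N27: 30+63 = 93 ≤ 120
    N28: 20+63 = 83 ≤ 90
  N8 sheds 100 kN to N18, N22, N28: 33 each (1 lost).
    N18: 73+33 = 106 > 70
    N22: 50+33 = 83 ≤ 140
    N28: 83+33 = 116 > 90
Round 2 — N18, N28 snap.
  N18 sheds 106 kN to N2, N22, N24: 35 each (1 lost).
    N2: 100+35 = 135 ≤ 160
    N22: 83+35 = 118 ≤ 140
    N24: 110+35 = 145 ≤ 150
  N28 sheds 116 kN to N22, N27: 58 each.
    N22: 118+58 = 176 > 140
    N27: 93+58 = 151 > 120
Round 3 — N22, N27 snap.
  N22 sheds 176 kN to N2: 176 each.
    N2: 135+176 = 311 > 160
  N27 sheds 151 kN: no online neighbours, lost.
Round 4 — N2 snaps.
  N2 sheds 311 kN: no online neighbours, lost.
No further breaks.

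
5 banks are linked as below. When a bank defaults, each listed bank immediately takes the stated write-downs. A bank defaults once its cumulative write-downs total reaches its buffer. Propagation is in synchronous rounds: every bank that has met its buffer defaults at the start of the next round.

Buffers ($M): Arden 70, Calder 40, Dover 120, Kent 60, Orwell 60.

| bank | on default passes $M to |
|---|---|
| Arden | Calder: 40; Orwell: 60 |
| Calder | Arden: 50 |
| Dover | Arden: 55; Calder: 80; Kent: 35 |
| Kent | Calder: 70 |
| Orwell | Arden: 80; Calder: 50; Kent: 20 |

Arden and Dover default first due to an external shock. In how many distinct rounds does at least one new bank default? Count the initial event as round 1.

Round 1 — Arden, Dover default (initial).
  Calder: +40+80 → 120 ≥ 40
  Kent: +35 → 35 < 60
  Orwell: +60 → 60 ≥ 60
Round 2 — Calder, Orwell default.
  Kent: +20 → 55 < 60
No further defaults.

2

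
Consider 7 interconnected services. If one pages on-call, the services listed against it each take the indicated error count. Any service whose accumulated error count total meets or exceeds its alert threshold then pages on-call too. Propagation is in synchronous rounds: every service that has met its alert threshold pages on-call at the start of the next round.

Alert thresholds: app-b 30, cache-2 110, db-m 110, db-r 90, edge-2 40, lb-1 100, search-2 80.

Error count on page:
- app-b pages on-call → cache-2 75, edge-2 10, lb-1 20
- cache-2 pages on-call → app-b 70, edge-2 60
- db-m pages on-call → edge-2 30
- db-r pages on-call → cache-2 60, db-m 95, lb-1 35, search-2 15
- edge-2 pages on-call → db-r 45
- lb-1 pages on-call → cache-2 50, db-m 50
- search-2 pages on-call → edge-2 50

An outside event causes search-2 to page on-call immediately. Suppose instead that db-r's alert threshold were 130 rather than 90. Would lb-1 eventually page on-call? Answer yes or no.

no

With db-r's alert threshold at 130:
Round 1 — search-2 pages on-call (initial).
  edge-2: +50 → 50 ≥ 40
Round 2 — edge-2 pages on-call.
  db-r: +45 → 45 < 130
No further pages.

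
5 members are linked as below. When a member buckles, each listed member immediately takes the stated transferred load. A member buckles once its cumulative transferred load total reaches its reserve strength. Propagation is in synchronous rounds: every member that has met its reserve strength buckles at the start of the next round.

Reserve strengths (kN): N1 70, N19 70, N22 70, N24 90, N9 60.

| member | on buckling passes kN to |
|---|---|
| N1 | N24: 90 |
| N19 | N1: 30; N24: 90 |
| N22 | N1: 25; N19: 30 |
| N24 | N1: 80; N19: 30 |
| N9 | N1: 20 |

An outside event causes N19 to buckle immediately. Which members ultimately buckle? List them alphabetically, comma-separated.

Round 1 — N19 buckles (initial).
  N1: +30 → 30 < 70
  N24: +90 → 90 ≥ 90
Round 2 — N24 buckles.
  N1: +80 → 110 ≥ 70
Round 3 — N1 buckles.
No further bucklings.

N1, N19, N24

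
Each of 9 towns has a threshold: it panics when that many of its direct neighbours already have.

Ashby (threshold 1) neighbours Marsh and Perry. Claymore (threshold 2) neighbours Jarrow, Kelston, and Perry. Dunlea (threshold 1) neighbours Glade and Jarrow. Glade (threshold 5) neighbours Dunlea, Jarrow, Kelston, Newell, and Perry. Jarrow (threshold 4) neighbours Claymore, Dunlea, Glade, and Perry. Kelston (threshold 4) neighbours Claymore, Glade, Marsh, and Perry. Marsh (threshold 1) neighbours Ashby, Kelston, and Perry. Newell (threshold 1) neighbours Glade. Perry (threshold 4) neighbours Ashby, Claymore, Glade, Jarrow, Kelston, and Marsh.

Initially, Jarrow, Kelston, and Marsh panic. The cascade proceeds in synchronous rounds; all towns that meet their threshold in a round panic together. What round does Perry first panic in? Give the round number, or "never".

3

Round 1 — Jarrow, Kelston, Marsh panic (initial).
Round 2 — checking thresholds:
  Ashby: 1 of 2 neighbours ≥ 1, panics.
  Claymore: 2 of 3 neighbours ≥ 2, panics.
  Dunlea: 1 of 2 neighbours ≥ 1, panics.
  Glade: 2 of 5 neighbours < 5, not yet.
  Perry: 3 of 6 neighbours < 4, not yet.
Round 3 — checking thresholds:
  Glade: 3 of 5 neighbours < 5, not yet.
  Perry: 5 of 6 neighbours ≥ 4, panics.
Round 4 — no new panics; cascade stops.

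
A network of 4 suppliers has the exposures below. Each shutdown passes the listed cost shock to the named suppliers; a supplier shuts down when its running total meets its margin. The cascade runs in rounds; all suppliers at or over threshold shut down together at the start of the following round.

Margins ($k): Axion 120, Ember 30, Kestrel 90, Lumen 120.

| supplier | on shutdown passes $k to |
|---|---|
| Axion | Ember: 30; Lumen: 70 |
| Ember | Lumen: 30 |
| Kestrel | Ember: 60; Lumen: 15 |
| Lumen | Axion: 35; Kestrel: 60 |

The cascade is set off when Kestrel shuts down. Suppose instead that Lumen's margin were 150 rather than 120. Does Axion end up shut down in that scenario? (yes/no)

no

With Lumen's margin at 150:
Round 1 — Kestrel shuts down (initial).
  Ember: +60 → 60 ≥ 30
  Lumen: +15 → 15 < 150
Round 2 — Ember shuts down.
  Lumen: +30 → 45 < 150
No further shutdowns.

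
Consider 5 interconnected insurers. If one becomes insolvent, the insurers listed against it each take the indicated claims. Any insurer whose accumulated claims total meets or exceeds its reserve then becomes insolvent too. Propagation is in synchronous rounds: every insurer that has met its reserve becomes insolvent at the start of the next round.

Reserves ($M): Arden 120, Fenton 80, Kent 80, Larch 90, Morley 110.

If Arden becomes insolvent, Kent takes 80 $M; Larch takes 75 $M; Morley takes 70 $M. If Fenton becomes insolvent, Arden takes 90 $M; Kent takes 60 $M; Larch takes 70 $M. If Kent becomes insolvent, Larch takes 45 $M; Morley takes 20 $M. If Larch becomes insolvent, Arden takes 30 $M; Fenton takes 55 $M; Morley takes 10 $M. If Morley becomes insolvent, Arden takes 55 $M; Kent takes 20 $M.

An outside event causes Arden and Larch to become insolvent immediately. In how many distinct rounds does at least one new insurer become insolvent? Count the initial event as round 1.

2

Round 1 — Arden, Larch become insolvent (initial).
  Fenton: +55 → 55 < 80
  Kent: +80 → 80 ≥ 80
  Morley: +70+10 → 80 < 110
Round 2 — Kent becomes insolvent.
  Morley: +20 → 100 < 110
No further insolvencies.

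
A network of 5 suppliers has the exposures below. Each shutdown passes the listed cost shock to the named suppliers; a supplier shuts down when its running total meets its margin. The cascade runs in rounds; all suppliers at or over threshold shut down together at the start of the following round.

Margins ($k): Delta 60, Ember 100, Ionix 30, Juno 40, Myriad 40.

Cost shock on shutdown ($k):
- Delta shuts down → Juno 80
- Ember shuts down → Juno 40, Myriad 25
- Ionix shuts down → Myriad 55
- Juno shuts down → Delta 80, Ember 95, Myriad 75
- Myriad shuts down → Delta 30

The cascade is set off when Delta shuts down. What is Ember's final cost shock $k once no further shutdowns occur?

95

Round 1 — Delta shuts down (initial).
  Juno: +80 → 80 ≥ 40
Round 2 — Juno shuts down.
  Ember: +95 → 95 < 100
  Myriad: +75 → 75 ≥ 40
Round 3 — Myriad shuts down.
No further shutdowns.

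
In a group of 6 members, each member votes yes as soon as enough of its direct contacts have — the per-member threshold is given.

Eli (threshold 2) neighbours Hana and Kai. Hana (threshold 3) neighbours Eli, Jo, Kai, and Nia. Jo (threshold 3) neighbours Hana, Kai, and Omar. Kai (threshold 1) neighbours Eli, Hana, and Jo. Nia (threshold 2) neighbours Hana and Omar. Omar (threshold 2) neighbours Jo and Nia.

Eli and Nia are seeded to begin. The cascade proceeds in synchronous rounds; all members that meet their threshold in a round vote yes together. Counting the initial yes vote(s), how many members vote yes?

4

Round 1 — Eli, Nia vote yes (initial).
Round 2 — checking thresholds:
  Hana: 2 of 4 neighbours < 3, below threshold.
  Kai: 1 of 3 neighbours ≥ 1, votes yes.
  Omar: 1 of 2 neighbours < 2, below threshold.
Round 3 — checking thresholds:
  Hana: 3 of 4 neighbours ≥ 3, votes yes.
  Jo: 1 of 3 neighbours < 3, below threshold.
  Omar: 1 of 2 neighbours < 2, below threshold.
Round 4 — no new yes votes; cascade stops.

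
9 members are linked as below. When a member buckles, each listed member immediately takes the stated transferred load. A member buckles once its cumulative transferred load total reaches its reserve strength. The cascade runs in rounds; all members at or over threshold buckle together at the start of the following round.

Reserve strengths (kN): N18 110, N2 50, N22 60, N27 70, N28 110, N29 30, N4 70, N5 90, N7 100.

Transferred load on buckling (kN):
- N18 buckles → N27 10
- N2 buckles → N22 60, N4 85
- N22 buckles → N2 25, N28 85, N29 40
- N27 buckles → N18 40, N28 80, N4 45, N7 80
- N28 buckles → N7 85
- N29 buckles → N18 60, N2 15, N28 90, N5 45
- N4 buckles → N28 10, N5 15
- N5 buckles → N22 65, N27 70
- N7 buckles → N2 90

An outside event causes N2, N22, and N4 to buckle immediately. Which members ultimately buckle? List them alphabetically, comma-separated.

Round 1 — N2, N22, N4 buckle (initial).
  N28: +85+10 → 95 < 110
  N29: +40 → 40 ≥ 30
  N5: +15 → 15 < 90
Round 2 — N29 buckles.
  N18: +60 → 60 < 110
  N28: +90 → 185 ≥ 110
  N5: +45 → 60 < 90
Round 3 — N28 buckles.
  N7: +85 → 85 < 100
No further bucklings.

N2, N22, N28, N29, N4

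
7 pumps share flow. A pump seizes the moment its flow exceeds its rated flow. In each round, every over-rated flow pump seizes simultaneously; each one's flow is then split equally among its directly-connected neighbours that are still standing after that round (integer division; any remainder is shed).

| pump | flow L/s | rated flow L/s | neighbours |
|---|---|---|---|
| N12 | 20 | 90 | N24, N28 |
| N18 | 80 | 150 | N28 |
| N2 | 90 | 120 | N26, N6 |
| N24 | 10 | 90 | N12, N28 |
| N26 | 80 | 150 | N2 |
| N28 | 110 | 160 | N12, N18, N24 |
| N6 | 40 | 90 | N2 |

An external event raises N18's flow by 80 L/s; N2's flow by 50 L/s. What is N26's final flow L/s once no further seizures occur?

Round 1 — N18 at 160 > 150; N2 at 140 > 120. N18, N2 seize.
  N18 sheds 160 L/s to N28: 160 each.
    N28: 110+160 = 270 > 160
  N2 sheds 140 L/s to N26, N6: 70 each.
    N26: 80+70 = 150 ≤ 150
    N6: 40+70 = 110 > 90
Round 2 — N28, N6 seize.
  N28 sheds 270 L/s to N12, N24: 135 each.
    N12: 20+135 = 155 > 90
    N24: 10+135 = 145 > 90
  N6 sheds 110 L/s: no online neighbours, lost.
Round 3 — N12, N24 seize.
  N12 sheds 155 L/s: no online neighbours, lost.
  N24 sheds 145 L/s: no online neighbours, lost.
No further seizures.

150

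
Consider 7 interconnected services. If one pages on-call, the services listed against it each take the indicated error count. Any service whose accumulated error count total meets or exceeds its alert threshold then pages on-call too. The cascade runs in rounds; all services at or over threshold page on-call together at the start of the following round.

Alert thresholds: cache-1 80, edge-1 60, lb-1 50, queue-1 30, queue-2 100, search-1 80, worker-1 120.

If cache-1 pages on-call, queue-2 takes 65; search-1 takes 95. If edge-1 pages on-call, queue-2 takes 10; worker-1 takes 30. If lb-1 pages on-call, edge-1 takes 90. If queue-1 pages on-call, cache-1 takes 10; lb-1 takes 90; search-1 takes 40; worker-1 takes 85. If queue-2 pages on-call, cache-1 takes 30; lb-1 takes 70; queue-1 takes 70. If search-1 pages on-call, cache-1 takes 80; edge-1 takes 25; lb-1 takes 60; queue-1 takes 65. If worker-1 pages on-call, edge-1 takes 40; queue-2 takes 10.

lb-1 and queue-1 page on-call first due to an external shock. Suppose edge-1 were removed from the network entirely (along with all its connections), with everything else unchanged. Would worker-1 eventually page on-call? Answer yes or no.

With edge-1 removed:
Round 1 — lb-1, queue-1 page on-call (initial).
  cache-1: +10 → 10 < 80
  search-1: +40 → 40 < 80
  worker-1: +85 → 85 < 120
No further pages.

no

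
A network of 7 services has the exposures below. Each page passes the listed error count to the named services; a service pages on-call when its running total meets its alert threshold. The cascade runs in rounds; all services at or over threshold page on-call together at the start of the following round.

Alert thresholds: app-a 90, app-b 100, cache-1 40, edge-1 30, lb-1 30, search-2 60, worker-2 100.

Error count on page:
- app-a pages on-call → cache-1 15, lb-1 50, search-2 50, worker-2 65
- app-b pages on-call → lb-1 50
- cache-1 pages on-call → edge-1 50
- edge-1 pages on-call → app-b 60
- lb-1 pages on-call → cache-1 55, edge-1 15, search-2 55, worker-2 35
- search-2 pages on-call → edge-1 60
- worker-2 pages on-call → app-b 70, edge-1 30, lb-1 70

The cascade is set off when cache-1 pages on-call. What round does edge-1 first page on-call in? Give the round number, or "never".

Round 1 — cache-1 pages on-call (initial).
  edge-1: +50 → 50 ≥ 30
Round 2 — edge-1 pages on-call.
  app-b: +60 → 60 < 100
No further pages.

2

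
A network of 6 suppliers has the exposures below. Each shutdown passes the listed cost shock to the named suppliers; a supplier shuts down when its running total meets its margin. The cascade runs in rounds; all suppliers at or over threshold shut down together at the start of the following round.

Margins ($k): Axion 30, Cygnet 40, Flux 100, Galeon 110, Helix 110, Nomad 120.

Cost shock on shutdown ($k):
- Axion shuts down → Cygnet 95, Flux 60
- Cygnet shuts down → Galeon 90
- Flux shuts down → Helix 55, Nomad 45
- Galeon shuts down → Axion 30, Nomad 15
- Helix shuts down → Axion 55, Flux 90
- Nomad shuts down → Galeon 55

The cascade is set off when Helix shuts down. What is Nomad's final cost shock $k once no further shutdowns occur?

45

Round 1 — Helix shuts down (initial).
  Axion: +55 → 55 ≥ 30
  Flux: +90 → 90 < 100
Round 2 — Axion shuts down.
  Cygnet: +95 → 95 ≥ 40
  Flux: +60 → 150 ≥ 100
Round 3 — Cygnet, Flux shut down.
  Galeon: +90 → 90 < 110
  Nomad: +45 → 45 < 120
No further shutdowns.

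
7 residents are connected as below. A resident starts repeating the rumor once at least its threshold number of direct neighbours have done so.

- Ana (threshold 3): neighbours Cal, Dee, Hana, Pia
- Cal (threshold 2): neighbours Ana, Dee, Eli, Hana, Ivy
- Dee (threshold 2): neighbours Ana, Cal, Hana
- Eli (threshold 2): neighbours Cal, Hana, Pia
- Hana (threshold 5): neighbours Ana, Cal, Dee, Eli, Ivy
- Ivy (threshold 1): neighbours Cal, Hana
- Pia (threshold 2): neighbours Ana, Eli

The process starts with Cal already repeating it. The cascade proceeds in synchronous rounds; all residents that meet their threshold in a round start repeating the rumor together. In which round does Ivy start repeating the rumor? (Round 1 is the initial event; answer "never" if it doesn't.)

2

Round 1 — Cal starts repeating the rumor (initial).
Round 2 — checking thresholds:
  Ana: 1 of 4 neighbours < 3, below threshold.
  Dee: 1 of 3 neighbours < 2, below threshold.
  Eli: 1 of 3 neighbours < 2, below threshold.
  Hana: 1 of 5 neighbours < 5, below threshold.
  Ivy: 1 of 2 neighbours ≥ 1, starts repeating the rumor.
Round 3 — no new spreads; cascade stops.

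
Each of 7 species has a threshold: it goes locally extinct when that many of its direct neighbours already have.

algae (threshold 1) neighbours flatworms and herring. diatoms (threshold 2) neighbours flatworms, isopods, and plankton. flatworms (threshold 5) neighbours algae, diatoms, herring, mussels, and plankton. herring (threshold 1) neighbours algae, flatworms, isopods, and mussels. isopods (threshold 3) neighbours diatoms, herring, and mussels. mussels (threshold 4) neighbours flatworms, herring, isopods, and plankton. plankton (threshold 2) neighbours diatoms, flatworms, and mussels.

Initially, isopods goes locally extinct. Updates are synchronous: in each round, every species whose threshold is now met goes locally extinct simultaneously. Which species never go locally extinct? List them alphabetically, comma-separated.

diatoms, flatworms, mussels, plankton

Round 1 — isopods goes locally extinct (initial).
Round 2 — checking thresholds:
  diatoms: 1 of 3 neighbours < 2, below threshold.
  herring: 1 of 4 neighbours ≥ 1, goes locally extinct.
  mussels: 1 of 4 neighbours < 4, below threshold.
Round 3 — checking thresholds:
  algae: 1 of 2 neighbours ≥ 1, goes locally extinct.
  diatoms: 1 of 3 neighbours < 2, below threshold.
  flatworms: 1 of 5 neighbours < 5, below threshold.
  mussels: 2 of 4 neighbours < 4, below threshold.
Round 4 — no new extinctions; cascade stops.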